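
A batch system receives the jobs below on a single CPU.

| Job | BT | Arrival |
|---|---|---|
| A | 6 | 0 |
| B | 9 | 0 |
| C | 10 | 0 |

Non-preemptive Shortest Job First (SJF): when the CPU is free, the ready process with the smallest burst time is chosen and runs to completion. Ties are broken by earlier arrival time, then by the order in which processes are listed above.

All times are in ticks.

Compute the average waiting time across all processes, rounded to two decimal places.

Timeline: | A 0-6 | B 6-15 | C 15-25 |
Completion: A=6  B=15  C=25
Waiting times: A=0, B=6, C=15
Average waiting = (0+6+15) / 3 = 21/3 = 7.00

7.00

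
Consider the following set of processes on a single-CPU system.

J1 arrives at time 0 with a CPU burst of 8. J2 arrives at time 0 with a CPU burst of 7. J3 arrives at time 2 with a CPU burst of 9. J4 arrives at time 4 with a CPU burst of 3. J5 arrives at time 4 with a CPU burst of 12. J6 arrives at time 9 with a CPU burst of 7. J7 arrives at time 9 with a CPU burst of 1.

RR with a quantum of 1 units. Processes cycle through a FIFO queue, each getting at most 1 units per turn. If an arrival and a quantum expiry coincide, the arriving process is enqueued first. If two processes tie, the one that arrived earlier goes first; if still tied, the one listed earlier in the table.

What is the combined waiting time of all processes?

Timeline: | J1 0-1 | J2 1-2 | J1 2-3 | J3 3-4 | J2 4-5 | J1 5-6 | J4 6-7 | J5 7-8 | J3 8-9 | J2 9-10 | J1 10-11 | J4 11-12 | J5 12-13 | J6 13-14 | J7 14-15 | J3 15-16 | J2 16-17 | J1 17-18 | J4 18-19 | J5 19-20 | J6 20-21 | J3 21-22 | J2 22-23 | J1 23-24 | J5 24-25 | J6 25-26 | J3 26-27 | J2 27-28 | J1 28-29 | J5 29-30 | J6 30-31 | J3 31-32 | J2 32-33 | J1 33-34 | J5 34-35 | J6 35-36 | J3 36-37 | J5 37-38 | J6 38-39 | J3 39-40 | J5 40-41 | J6 41-42 | J3 42-43 | J5 43-47 |
Completion: J1=34  J2=33  J3=43  J4=19  J5=47  J6=42  J7=15
Turnaround (C−A): J1=34  J2=33  J3=41  J4=15  J5=43  J6=33  J7=6
Waiting = turnaround − burst: J1=26, J2=26, J3=32, J4=12, J5=31, J6=26, J7=5
Total waiting = 26 + 26 + 32 + 12 + 31 + 26 + 5 = 158

158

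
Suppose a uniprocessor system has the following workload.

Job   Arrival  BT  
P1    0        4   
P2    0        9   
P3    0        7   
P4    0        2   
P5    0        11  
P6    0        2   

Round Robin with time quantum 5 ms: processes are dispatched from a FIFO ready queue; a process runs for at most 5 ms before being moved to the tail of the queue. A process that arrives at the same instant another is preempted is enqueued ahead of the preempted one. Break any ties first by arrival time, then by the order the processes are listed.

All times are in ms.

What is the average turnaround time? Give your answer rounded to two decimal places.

22.33

Gantt: | P1 0-4 | P2 4-9 | P3 9-14 | P4 14-16 | P5 16-21 | P6 21-23 | P2 23-27 | P3 27-29 | P5 29-35 |
Completion: P1=4  P2=27  P3=29  P4=16  P5=35  P6=23
Turnaround (C−A): P1=4  P2=27  P3=29  P4=16  P5=35  P6=23
Turnaround times: P1=4, P2=27, P3=29, P4=16, P5=35, P6=23
Average turnaround = (4+27+29+16+35+23) / 6 = 134/6 = 22.33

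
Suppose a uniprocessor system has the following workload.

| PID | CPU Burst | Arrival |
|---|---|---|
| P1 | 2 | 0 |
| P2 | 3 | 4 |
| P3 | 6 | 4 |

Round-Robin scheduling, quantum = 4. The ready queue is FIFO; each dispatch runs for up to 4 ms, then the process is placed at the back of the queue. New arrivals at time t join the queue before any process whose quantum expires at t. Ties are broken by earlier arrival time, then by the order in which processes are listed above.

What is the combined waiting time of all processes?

3

Timeline: | P1 0-2 | idle 2-4 | P2 4-7 | P3 7-13 |
Completion: P1=2  P2=7  P3=13
Waiting = turnaround − burst: P1=0, P2=0, P3=3
Total waiting = 0 + 0 + 3 = 3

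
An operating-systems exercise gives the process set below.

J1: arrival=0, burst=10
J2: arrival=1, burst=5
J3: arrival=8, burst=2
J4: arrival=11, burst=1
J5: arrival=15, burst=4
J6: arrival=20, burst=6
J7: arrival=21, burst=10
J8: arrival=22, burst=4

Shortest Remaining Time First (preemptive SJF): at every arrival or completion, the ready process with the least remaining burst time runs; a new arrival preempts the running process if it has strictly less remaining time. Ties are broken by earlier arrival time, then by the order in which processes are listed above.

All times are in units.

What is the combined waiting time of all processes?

Schedule: | J1 0-1 | J2 1-6 | J1 6-8 | J3 8-10 | J1 10-11 | J4 11-12 | J1 12-18 | J5 18-22 | J8 22-26 | J6 26-32 | J7 32-42 |
Completion: J1=18  J2=6  J3=10  J4=12  J5=22  J6=32  J7=42  J8=26
Turnaround (C−A): J1=18  J2=5  J3=2  J4=1  J5=7  J6=12  J7=21  J8=4
Waiting = turnaround − burst: J1=8, J2=0, J3=0, J4=0, J5=3, J6=6, J7=11, J8=0
Total waiting = 8 + 0 + 0 + 0 + 3 + 6 + 11 + 0 = 28

28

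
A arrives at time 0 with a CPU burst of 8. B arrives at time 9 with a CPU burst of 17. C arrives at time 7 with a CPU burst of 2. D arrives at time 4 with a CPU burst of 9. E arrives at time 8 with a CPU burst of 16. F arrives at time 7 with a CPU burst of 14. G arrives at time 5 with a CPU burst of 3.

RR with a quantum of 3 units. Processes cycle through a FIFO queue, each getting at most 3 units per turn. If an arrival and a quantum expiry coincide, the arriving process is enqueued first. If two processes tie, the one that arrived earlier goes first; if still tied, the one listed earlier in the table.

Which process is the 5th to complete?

F

Timeline: | A 0-6 | D 6-9 | G 9-12 | A 12-14 | C 14-16 | F 16-19 | E 19-22 | B 22-25 | D 25-28 | F 28-31 | E 31-34 | B 34-37 | D 37-40 | F 40-43 | E 43-46 | B 46-49 | F 49-52 | E 52-55 | B 55-58 | F 58-60 | E 60-63 | B 63-66 | E 66-67 | B 67-69 |
Completion: A=14  B=69  C=16  D=40  E=67  F=60  G=12
Finish order: G → A → C → D → F → E → B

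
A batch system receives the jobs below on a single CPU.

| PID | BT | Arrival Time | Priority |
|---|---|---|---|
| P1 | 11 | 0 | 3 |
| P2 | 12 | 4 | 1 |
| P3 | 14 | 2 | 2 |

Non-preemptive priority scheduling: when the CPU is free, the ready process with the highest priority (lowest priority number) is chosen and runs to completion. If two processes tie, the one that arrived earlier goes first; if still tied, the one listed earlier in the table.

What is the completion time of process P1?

11

Schedule: | P1 0-11 | P2 11-23 | P3 23-37 |
Completion: P1=11  P2=23  P3=37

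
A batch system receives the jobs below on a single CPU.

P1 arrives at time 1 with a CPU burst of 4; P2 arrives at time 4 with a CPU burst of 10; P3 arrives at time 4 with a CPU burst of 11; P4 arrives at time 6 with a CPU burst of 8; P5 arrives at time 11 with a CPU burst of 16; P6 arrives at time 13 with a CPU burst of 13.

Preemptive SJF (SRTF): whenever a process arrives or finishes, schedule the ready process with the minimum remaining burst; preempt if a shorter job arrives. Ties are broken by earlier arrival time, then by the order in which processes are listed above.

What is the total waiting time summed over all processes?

85

Timeline: | idle 0-1 | P1 1-5 | P2 5-6 | P4 6-14 | P2 14-23 | P3 23-34 | P6 34-47 | P5 47-63 |
Completion: P1=5  P2=23  P3=34  P4=14  P5=63  P6=47
Turnaround (C−A): P1=4  P2=19  P3=30  P4=8  P5=52  P6=34
Waiting = turnaround − burst: P1=0, P2=9, P3=19, P4=0, P5=36, P6=21
Total waiting = 0 + 9 + 19 + 0 + 36 + 21 = 85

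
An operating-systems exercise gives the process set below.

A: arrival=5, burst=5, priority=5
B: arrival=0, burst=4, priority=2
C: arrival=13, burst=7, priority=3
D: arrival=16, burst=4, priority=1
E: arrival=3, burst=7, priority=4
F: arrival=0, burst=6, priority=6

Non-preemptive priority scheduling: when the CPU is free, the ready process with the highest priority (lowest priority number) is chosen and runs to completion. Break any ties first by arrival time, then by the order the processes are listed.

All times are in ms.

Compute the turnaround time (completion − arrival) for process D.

4

Gantt: | B 0-4 | E 4-11 | A 11-16 | D 16-20 | C 20-27 | F 27-33 |
Completion: A=16  B=4  C=27  D=20  E=11  F=33
Turnaround (C−A): A=11  B=4  C=14  D=4  E=8  F=33
Turnaround(D) = completion − arrival = 20 − 16 = 4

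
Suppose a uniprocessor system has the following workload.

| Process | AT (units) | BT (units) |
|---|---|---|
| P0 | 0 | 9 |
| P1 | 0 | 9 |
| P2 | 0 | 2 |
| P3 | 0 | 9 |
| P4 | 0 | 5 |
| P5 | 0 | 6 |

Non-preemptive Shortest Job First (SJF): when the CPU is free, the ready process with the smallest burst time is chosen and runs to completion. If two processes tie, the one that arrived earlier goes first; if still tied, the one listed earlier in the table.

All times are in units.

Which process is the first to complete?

P2

Timeline: | P2 0-2 | P4 2-7 | P5 7-13 | P0 13-22 | P1 22-31 | P3 31-40 |
Completion: P0=22  P1=31  P2=2  P3=40  P4=7  P5=13
Turnaround (C−A): P0=22  P1=31  P2=2  P3=40  P4=7  P5=13
Finish order: P2 → P4 → P5 → P0 → P1 → P3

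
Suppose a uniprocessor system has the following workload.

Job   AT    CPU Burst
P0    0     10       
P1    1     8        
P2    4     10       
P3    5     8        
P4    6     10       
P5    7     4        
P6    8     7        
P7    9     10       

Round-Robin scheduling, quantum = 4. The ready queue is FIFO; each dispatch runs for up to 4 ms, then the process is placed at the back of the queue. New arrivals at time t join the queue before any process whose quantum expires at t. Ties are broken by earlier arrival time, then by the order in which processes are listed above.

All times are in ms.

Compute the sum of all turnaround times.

372

Timeline: | P0 0-4 | P1 4-8 | P2 8-12 | P0 12-16 | P3 16-20 | P4 20-24 | P5 24-28 | P6 28-32 | P1 32-36 | P7 36-40 | P2 40-44 | P0 44-46 | P3 46-50 | P4 50-54 | P6 54-57 | P7 57-61 | P2 61-63 | P4 63-65 | P7 65-67 |
Completion: P0=46  P1=36  P2=63  P3=50  P4=65  P5=28  P6=57  P7=67
Turnaround (C−A): P0=46  P1=35  P2=59  P3=45  P4=59  P5=21  P6=49  P7=58
Turnaround = completion − arrival: P0=46, P1=35, P2=59, P3=45, P4=59, P5=21, P6=49, P7=58
Total turnaround = 46 + 35 + 59 + 45 + 59 + 21 + 49 + 58 = 372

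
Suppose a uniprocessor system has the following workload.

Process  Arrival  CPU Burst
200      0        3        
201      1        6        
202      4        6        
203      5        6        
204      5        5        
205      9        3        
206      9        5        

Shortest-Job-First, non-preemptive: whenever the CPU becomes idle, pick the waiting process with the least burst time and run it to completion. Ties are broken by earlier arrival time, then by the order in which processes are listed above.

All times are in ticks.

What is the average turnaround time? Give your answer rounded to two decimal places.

13.14

Schedule: | 200 0-3 | 201 3-9 | 205 9-12 | 204 12-17 | 206 17-22 | 202 22-28 | 203 28-34 |
Completion: 200=3  201=9  202=28  203=34  204=17  205=12  206=22
Turnaround (C−A): 200=3  201=8  202=24  203=29  204=12  205=3  206=13
Turnaround times: 200=3, 201=8, 202=24, 203=29, 204=12, 205=3, 206=13
Average turnaround = (3+8+24+29+12+3+13) / 7 = 92/7 = 13.14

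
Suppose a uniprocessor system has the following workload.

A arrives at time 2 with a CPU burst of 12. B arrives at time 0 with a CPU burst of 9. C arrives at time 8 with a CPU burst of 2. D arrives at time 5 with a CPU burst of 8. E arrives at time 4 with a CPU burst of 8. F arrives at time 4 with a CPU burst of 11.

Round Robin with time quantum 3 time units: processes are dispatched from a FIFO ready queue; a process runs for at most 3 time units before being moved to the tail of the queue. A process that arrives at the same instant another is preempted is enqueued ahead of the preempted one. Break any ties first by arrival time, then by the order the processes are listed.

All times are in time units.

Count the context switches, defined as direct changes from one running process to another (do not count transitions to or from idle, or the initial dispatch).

Gantt: | B 0-3 | A 3-6 | B 6-9 | E 9-12 | F 12-15 | D 15-18 | A 18-21 | C 21-23 | B 23-26 | E 26-29 | F 29-32 | D 32-35 | A 35-38 | E 38-40 | F 40-43 | D 43-45 | A 45-48 | F 48-50 |
Completion: A=48  B=26  C=23  D=45  E=40  F=50

17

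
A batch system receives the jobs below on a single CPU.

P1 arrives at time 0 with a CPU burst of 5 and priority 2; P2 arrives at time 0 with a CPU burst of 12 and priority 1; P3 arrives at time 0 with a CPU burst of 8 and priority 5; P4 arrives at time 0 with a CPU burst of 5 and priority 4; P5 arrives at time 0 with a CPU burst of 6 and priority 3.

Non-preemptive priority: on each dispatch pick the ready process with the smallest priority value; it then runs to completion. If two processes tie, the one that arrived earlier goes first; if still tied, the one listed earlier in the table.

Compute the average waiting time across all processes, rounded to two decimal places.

16.00

Timeline: | P2 0-12 | P1 12-17 | P5 17-23 | P4 23-28 | P3 28-36 |
Completion: P1=17  P2=12  P3=36  P4=28  P5=23
Turnaround (C−A): P1=17  P2=12  P3=36  P4=28  P5=23
Waiting times: P1=12, P2=0, P3=28, P4=23, P5=17
Average waiting = (12+0+28+23+17) / 5 = 80/5 = 16.00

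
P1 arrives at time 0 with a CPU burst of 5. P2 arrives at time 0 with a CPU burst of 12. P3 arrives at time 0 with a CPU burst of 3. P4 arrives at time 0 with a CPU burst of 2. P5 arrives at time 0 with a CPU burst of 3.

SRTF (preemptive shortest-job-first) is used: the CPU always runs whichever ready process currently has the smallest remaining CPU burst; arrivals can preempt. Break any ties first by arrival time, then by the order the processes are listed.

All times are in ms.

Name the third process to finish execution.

Timeline: | P4 0-2 | P3 2-5 | P5 5-8 | P1 8-13 | P2 13-25 |
Completion: P1=13  P2=25  P3=5  P4=2  P5=8
Finish order: P4 → P3 → P5 → P1 → P2

P5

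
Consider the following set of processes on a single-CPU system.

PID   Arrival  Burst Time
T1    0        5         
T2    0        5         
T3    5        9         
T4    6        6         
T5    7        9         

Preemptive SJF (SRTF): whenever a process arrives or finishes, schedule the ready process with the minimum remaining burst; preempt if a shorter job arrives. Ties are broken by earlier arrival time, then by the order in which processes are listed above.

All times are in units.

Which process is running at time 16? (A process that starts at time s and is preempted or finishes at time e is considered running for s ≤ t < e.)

Schedule: | T1 0-5 | T2 5-10 | T4 10-16 | T3 16-25 | T5 25-34 |
Completion: T1=5  T2=10  T3=25  T4=16  T5=34
Turnaround (C−A): T1=5  T2=10  T3=20  T4=10  T5=27

T3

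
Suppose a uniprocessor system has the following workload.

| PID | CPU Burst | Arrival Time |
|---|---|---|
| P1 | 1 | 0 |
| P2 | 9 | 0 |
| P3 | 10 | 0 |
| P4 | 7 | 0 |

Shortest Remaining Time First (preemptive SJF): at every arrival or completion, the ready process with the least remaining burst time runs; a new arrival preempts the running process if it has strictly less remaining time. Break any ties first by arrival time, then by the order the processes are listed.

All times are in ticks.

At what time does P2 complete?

17

Schedule: | P1 0-1 | P4 1-8 | P2 8-17 | P3 17-27 |
Completion: P1=1  P2=17  P3=27  P4=8
Turnaround (C−A): P1=1  P2=17  P3=27  P4=8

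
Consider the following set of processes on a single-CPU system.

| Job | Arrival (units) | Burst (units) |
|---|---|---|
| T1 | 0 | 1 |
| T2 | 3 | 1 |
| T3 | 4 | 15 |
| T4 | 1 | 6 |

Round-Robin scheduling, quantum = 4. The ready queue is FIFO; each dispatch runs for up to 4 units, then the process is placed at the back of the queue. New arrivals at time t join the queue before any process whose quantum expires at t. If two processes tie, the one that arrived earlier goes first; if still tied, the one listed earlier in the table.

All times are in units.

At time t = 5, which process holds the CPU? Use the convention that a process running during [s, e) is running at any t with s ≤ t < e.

T2

Timeline: | T1 0-1 | T4 1-5 | T2 5-6 | T3 6-10 | T4 10-12 | T3 12-23 |
Completion: T1=1  T2=6  T3=23  T4=12
Turnaround (C−A): T1=1  T2=3  T3=19  T4=11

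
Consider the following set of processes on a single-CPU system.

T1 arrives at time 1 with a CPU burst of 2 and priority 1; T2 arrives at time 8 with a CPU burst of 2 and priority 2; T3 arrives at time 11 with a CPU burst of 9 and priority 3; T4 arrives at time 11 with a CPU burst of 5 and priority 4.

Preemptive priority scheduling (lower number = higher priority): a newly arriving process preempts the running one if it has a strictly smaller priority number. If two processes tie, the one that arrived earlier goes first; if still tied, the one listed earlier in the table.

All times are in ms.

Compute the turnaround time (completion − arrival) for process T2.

Schedule: | idle 0-1 | T1 1-3 | idle 3-8 | T2 8-10 | idle 10-11 | T3 11-20 | T4 20-25 |
Completion: T1=3  T2=10  T3=20  T4=25
Turnaround (C−A): T1=2  T2=2  T3=9  T4=14
Turnaround(T2) = completion − arrival = 10 − 8 = 2

2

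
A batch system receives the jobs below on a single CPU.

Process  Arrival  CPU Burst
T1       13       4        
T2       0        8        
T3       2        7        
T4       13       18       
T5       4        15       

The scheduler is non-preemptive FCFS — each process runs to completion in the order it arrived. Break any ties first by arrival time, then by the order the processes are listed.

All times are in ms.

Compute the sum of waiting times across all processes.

Schedule: | T2 0-8 | T3 8-15 | T5 15-30 | T1 30-34 | T4 34-52 |
Completion: T1=34  T2=8  T3=15  T4=52  T5=30
Waiting = turnaround − burst: T1=17, T2=0, T3=6, T4=21, T5=11
Total waiting = 17 + 0 + 6 + 21 + 11 = 55

55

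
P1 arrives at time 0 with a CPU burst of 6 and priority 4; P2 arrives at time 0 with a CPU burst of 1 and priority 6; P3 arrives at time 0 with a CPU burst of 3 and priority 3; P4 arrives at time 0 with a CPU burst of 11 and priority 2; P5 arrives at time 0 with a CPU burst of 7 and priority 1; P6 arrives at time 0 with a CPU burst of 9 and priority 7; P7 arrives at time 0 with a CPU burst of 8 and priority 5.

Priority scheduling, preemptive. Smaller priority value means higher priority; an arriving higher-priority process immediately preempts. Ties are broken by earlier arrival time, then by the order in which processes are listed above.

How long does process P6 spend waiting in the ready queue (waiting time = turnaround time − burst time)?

Gantt: | P5 0-7 | P4 7-18 | P3 18-21 | P1 21-27 | P7 27-35 | P2 35-36 | P6 36-45 |
Completion: P1=27  P2=36  P3=21  P4=18  P5=7  P6=45  P7=35
Turnaround (C−A): P1=27  P2=36  P3=21  P4=18  P5=7  P6=45  P7=35
Waiting(P6) = turnaround − burst = 45 − 9 = 36

36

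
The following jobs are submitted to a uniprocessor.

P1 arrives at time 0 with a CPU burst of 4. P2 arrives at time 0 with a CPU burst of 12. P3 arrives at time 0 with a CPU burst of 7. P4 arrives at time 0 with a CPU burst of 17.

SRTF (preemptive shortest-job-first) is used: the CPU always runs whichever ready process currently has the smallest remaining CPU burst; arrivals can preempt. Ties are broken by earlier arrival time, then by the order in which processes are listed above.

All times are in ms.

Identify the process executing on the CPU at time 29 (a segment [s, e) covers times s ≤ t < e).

Timeline: | P1 0-4 | P3 4-11 | P2 11-23 | P4 23-40 |
Completion: P1=4  P2=23  P3=11  P4=40
Turnaround (C−A): P1=4  P2=23  P3=11  P4=40

P4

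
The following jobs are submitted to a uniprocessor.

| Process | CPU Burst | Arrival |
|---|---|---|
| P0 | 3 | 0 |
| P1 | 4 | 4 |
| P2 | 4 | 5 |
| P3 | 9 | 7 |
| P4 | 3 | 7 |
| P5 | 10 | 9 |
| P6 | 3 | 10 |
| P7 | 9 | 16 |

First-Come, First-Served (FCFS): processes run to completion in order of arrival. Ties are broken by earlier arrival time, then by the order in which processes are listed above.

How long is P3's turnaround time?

14

Timeline: | P0 0-3 | idle 3-4 | P1 4-8 | P2 8-12 | P3 12-21 | P4 21-24 | P5 24-34 | P6 34-37 | P7 37-46 |
Completion: P0=3  P1=8  P2=12  P3=21  P4=24  P5=34  P6=37  P7=46
Turnaround (C−A): P0=3  P1=4  P2=7  P3=14  P4=17  P5=25  P6=27  P7=30
Turnaround(P3) = completion − arrival = 21 − 7 = 14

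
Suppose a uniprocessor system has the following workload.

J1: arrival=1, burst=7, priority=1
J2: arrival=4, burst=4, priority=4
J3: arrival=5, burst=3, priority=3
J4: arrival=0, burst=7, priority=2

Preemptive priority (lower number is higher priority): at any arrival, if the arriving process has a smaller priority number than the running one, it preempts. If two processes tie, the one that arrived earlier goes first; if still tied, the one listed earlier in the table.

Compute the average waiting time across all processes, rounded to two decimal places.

7.25

Timeline: | J4 0-1 | J1 1-8 | J4 8-14 | J3 14-17 | J2 17-21 |
Completion: J1=8  J2=21  J3=17  J4=14
Turnaround (C−A): J1=7  J2=17  J3=12  J4=14
Waiting times: J1=0, J2=13, J3=9, J4=7
Average waiting = (0+13+9+7) / 4 = 29/4 = 7.25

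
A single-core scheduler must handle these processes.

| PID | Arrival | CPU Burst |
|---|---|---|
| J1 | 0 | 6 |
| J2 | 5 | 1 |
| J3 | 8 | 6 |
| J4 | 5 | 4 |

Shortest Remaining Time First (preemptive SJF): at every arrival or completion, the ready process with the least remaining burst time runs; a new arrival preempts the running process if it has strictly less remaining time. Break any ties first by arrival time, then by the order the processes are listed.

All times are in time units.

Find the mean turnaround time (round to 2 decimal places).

Gantt: | J1 0-6 | J2 6-7 | J4 7-11 | J3 11-17 |
Completion: J1=6  J2=7  J3=17  J4=11
Turnaround (C−A): J1=6  J2=2  J3=9  J4=6
Turnaround times: J1=6, J2=2, J3=9, J4=6
Average turnaround = (6+2+9+6) / 4 = 23/4 = 5.75

5.75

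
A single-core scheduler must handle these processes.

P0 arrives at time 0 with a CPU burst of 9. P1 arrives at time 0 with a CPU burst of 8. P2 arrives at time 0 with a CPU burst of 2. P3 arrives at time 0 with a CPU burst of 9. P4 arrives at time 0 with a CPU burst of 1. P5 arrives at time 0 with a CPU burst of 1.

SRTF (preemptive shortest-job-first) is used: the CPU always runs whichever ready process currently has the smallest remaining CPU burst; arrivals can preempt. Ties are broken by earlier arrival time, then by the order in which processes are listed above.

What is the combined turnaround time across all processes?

Timeline: | P4 0-1 | P5 1-2 | P2 2-4 | P1 4-12 | P0 12-21 | P3 21-30 |
Completion: P0=21  P1=12  P2=4  P3=30  P4=1  P5=2
Turnaround (C−A): P0=21  P1=12  P2=4  P3=30  P4=1  P5=2
Turnaround = completion − arrival: P0=21, P1=12, P2=4, P3=30, P4=1, P5=2
Total turnaround = 21 + 12 + 4 + 30 + 1 + 2 = 70

70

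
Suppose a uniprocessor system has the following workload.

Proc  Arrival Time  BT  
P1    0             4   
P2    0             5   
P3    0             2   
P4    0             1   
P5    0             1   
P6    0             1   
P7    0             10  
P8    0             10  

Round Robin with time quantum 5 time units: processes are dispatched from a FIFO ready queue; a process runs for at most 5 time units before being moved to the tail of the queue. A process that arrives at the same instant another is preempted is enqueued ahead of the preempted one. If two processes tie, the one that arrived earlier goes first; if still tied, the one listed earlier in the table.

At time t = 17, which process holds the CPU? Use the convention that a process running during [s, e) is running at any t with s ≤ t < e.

P7

Timeline: | P1 0-4 | P2 4-9 | P3 9-11 | P4 11-12 | P5 12-13 | P6 13-14 | P7 14-19 | P8 19-24 | P7 24-29 | P8 29-34 |
Completion: P1=4  P2=9  P3=11  P4=12  P5=13  P6=14  P7=29  P8=34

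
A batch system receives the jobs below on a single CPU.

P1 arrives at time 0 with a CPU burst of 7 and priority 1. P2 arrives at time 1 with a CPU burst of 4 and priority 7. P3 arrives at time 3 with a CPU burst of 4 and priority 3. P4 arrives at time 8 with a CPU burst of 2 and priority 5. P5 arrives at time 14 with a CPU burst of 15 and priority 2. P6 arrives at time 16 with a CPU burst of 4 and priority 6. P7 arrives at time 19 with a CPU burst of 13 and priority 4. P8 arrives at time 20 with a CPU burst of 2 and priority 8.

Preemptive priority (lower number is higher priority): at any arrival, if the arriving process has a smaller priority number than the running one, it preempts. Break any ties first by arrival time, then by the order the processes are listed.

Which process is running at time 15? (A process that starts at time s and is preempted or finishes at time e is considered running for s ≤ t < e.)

Schedule: | P1 0-7 | P3 7-11 | P4 11-13 | P2 13-14 | P5 14-29 | P7 29-42 | P6 42-46 | P2 46-49 | P8 49-51 |
Completion: P1=7  P2=49  P3=11  P4=13  P5=29  P6=46  P7=42  P8=51
Turnaround (C−A): P1=7  P2=48  P3=8  P4=5  P5=15  P6=30  P7=23  P8=31

P5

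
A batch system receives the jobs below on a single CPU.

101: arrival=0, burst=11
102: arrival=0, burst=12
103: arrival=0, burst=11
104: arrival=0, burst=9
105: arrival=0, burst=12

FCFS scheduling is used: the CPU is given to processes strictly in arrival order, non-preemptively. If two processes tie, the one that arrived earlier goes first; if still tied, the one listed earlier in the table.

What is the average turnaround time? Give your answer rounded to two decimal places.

Timeline: | 101 0-11 | 102 11-23 | 103 23-34 | 104 34-43 | 105 43-55 |
Completion: 101=11  102=23  103=34  104=43  105=55
Turnaround times: 101=11, 102=23, 103=34, 104=43, 105=55
Average turnaround = (11+23+34+43+55) / 5 = 166/5 = 33.20

33.20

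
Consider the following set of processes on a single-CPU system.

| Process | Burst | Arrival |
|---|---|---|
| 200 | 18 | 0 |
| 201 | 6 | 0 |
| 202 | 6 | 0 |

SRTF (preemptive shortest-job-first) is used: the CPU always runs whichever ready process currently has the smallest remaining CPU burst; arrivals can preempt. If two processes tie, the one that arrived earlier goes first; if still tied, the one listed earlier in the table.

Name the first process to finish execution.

201

Schedule: | 201 0-6 | 202 6-12 | 200 12-30 |
Completion: 200=30  201=6  202=12
Turnaround (C−A): 200=30  201=6  202=12
Finish order: 201 → 202 → 200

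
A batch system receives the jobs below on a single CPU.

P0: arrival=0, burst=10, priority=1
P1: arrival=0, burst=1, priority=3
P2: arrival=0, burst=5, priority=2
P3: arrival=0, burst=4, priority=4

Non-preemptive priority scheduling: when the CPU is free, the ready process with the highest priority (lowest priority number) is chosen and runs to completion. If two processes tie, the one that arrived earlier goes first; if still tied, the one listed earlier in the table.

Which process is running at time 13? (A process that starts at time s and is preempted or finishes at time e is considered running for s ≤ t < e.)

Schedule: | P0 0-10 | P2 10-15 | P1 15-16 | P3 16-20 |
Completion: P0=10  P1=16  P2=15  P3=20
Turnaround (C−A): P0=10  P1=16  P2=15  P3=20

P2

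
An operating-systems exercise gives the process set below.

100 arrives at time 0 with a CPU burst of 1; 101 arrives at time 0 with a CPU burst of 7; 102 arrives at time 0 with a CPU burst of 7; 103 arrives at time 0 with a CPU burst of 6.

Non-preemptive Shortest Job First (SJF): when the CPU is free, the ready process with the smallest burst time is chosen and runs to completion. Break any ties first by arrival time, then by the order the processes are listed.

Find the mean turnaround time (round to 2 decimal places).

10.75

Gantt: | 100 0-1 | 103 1-7 | 101 7-14 | 102 14-21 |
Completion: 100=1  101=14  102=21  103=7
Turnaround times: 100=1, 101=14, 102=21, 103=7
Average turnaround = (1+14+21+7) / 4 = 43/4 = 10.75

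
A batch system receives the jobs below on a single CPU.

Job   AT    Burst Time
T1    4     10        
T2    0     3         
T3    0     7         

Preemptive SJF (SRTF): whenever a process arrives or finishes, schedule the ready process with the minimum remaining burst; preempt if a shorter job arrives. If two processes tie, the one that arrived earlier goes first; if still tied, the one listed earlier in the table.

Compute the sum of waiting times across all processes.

9

Timeline: | T2 0-3 | T3 3-10 | T1 10-20 |
Completion: T1=20  T2=3  T3=10
Turnaround (C−A): T1=16  T2=3  T3=10
Waiting = turnaround − burst: T1=6, T2=0, T3=3
Total waiting = 6 + 0 + 3 = 9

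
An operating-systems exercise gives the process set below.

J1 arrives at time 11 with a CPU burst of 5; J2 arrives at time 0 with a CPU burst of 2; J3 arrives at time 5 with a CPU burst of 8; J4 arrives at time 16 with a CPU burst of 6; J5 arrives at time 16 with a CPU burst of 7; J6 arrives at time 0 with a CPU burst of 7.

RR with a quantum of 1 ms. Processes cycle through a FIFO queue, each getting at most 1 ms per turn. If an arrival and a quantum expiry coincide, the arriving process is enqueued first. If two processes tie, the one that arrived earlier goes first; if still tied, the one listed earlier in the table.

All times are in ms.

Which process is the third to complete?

J3

Timeline: | J2 0-1 | J6 1-2 | J2 2-3 | J6 3-5 | J3 5-6 | J6 6-7 | J3 7-8 | J6 8-9 | J3 9-10 | J6 10-11 | J3 11-12 | J1 12-13 | J6 13-14 | J3 14-15 | J1 15-16 | J3 16-17 | J4 17-18 | J5 18-19 | J1 19-20 | J3 20-21 | J4 21-22 | J5 22-23 | J1 23-24 | J3 24-25 | J4 25-26 | J5 26-27 | J1 27-28 | J4 28-29 | J5 29-30 | J4 30-31 | J5 31-32 | J4 32-33 | J5 33-35 |
Completion: J1=28  J2=3  J3=25  J4=33  J5=35  J6=14
Turnaround (C−A): J1=17  J2=3  J3=20  J4=17  J5=19  J6=14
Finish order: J2 → J6 → J3 → J1 → J4 → J5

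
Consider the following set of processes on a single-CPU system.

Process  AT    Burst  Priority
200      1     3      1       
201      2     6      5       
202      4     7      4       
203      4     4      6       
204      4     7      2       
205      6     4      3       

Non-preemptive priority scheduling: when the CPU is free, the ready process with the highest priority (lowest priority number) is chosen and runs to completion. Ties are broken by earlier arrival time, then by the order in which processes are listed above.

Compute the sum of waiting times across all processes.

60

Schedule: | idle 0-1 | 200 1-4 | 204 4-11 | 205 11-15 | 202 15-22 | 201 22-28 | 203 28-32 |
Completion: 200=4  201=28  202=22  203=32  204=11  205=15
Waiting = turnaround − burst: 200=0, 201=20, 202=11, 203=24, 204=0, 205=5
Total waiting = 0 + 20 + 11 + 24 + 0 + 5 = 60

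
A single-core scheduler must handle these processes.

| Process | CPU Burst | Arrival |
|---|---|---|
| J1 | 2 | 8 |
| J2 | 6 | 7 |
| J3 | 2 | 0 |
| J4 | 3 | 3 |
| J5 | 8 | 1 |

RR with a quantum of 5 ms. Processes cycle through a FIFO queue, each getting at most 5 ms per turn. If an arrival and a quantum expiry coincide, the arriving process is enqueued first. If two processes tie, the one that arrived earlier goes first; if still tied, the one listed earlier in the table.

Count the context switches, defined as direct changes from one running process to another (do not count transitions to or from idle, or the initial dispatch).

Gantt: | J3 0-2 | J5 2-7 | J4 7-10 | J2 10-15 | J5 15-18 | J1 18-20 | J2 20-21 |
Completion: J1=20  J2=21  J3=2  J4=10  J5=18
Turnaround (C−A): J1=12  J2=14  J3=2  J4=7  J5=17

6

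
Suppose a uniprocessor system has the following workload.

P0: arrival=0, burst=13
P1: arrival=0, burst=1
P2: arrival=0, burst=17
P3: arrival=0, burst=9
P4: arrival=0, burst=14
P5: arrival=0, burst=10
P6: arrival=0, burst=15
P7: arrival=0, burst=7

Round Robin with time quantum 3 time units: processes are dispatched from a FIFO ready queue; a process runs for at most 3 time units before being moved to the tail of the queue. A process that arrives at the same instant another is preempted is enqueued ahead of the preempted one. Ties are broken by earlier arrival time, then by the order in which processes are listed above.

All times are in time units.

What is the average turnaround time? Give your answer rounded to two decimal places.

64.63

Timeline: | P0 0-3 | P1 3-4 | P2 4-7 | P3 7-10 | P4 10-13 | P5 13-16 | P6 16-19 | P7 19-22 | P0 22-25 | P2 25-28 | P3 28-31 | P4 31-34 | P5 34-37 | P6 37-40 | P7 40-43 | P0 43-46 | P2 46-49 | P3 49-52 | P4 52-55 | P5 55-58 | P6 58-61 | P7 61-62 | P0 62-65 | P2 65-68 | P4 68-71 | P5 71-72 | P6 72-75 | P0 75-76 | P2 76-79 | P4 79-81 | P6 81-84 | P2 84-86 |
Completion: P0=76  P1=4  P2=86  P3=52  P4=81  P5=72  P6=84  P7=62
Turnaround (C−A): P0=76  P1=4  P2=86  P3=52  P4=81  P5=72  P6=84  P7=62
Turnaround times: P0=76, P1=4, P2=86, P3=52, P4=81, P5=72, P6=84, P7=62
Average turnaround = (76+4+86+52+81+72+84+62) / 8 = 517/8 = 64.63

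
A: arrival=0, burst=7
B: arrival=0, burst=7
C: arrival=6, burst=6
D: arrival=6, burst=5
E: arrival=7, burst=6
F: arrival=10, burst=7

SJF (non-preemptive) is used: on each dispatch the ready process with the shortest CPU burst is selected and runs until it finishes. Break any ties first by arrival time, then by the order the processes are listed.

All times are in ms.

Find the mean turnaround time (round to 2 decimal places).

Schedule: | A 0-7 | D 7-12 | C 12-18 | E 18-24 | B 24-31 | F 31-38 |
Completion: A=7  B=31  C=18  D=12  E=24  F=38
Turnaround times: A=7, B=31, C=12, D=6, E=17, F=28
Average turnaround = (7+31+12+6+17+28) / 6 = 101/6 = 16.83

16.83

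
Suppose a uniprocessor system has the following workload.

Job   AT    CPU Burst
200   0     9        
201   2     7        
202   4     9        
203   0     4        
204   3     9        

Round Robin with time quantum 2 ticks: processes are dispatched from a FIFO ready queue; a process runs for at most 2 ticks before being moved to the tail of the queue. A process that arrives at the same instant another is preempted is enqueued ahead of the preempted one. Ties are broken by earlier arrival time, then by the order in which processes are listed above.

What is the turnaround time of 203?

14

Timeline: | 200 0-2 | 203 2-4 | 201 4-6 | 200 6-8 | 204 8-10 | 202 10-12 | 203 12-14 | 201 14-16 | 200 16-18 | 204 18-20 | 202 20-22 | 201 22-24 | 200 24-26 | 204 26-28 | 202 28-30 | 201 30-31 | 200 31-32 | 204 32-34 | 202 34-36 | 204 36-37 | 202 37-38 |
Completion: 200=32  201=31  202=38  203=14  204=37
Turnaround (C−A): 200=32  201=29  202=34  203=14  204=34
Turnaround(203) = completion − arrival = 14 − 0 = 14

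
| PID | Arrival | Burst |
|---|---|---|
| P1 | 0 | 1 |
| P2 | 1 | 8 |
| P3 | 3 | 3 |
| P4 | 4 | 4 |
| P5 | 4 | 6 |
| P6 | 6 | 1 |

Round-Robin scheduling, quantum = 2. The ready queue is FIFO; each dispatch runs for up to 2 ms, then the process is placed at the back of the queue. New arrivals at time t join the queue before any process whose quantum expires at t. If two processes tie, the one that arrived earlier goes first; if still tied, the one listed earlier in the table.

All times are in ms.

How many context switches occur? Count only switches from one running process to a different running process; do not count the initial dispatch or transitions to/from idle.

Gantt: | P1 0-1 | P2 1-3 | P3 3-5 | P2 5-7 | P4 7-9 | P5 9-11 | P3 11-12 | P6 12-13 | P2 13-15 | P4 15-17 | P5 17-19 | P2 19-21 | P5 21-23 |
Completion: P1=1  P2=21  P3=12  P4=17  P5=23  P6=13
Turnaround (C−A): P1=1  P2=20  P3=9  P4=13  P5=19  P6=7

12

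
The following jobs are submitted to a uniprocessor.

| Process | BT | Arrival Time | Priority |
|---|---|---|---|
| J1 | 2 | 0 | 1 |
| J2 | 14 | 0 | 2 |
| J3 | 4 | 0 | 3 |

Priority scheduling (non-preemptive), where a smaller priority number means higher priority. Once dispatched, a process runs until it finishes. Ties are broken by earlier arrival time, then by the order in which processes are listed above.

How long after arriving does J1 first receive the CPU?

Schedule: | J1 0-2 | J2 2-16 | J3 16-20 |
Completion: J1=2  J2=16  J3=20
Turnaround (C−A): J1=2  J2=16  J3=20
Response(J1) = first start − arrival = 0 − 0 = 0

0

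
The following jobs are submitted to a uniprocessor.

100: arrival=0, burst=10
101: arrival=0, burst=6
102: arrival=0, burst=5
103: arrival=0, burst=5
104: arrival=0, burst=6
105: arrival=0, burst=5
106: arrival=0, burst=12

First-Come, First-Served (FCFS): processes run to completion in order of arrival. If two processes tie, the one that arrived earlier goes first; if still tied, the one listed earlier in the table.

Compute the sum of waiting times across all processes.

Gantt: | 100 0-10 | 101 10-16 | 102 16-21 | 103 21-26 | 104 26-32 | 105 32-37 | 106 37-49 |
Completion: 100=10  101=16  102=21  103=26  104=32  105=37  106=49
Waiting = turnaround − burst: 100=0, 101=10, 102=16, 103=21, 104=26, 105=32, 106=37
Total waiting = 0 + 10 + 16 + 21 + 26 + 32 + 37 = 142

142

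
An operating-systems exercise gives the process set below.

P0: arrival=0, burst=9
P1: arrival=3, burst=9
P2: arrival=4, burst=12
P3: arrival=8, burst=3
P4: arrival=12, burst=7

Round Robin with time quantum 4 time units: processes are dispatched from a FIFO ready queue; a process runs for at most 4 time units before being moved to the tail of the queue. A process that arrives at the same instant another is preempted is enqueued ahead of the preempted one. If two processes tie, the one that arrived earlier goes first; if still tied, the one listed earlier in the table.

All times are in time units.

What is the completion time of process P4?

36

Gantt: | P0 0-4 | P1 4-8 | P2 8-12 | P0 12-16 | P3 16-19 | P1 19-23 | P4 23-27 | P2 27-31 | P0 31-32 | P1 32-33 | P4 33-36 | P2 36-40 |
Completion: P0=32  P1=33  P2=40  P3=19  P4=36
Turnaround (C−A): P0=32  P1=30  P2=36  P3=11  P4=24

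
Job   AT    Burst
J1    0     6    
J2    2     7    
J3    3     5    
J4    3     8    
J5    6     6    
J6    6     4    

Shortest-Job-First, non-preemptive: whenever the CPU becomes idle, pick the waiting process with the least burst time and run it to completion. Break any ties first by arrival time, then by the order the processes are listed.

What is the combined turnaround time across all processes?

Gantt: | J1 0-6 | J6 6-10 | J3 10-15 | J5 15-21 | J2 21-28 | J4 28-36 |
Completion: J1=6  J2=28  J3=15  J4=36  J5=21  J6=10
Turnaround (C−A): J1=6  J2=26  J3=12  J4=33  J5=15  J6=4
Turnaround = completion − arrival: J1=6, J2=26, J3=12, J4=33, J5=15, J6=4
Total turnaround = 6 + 26 + 12 + 33 + 15 + 4 = 96

96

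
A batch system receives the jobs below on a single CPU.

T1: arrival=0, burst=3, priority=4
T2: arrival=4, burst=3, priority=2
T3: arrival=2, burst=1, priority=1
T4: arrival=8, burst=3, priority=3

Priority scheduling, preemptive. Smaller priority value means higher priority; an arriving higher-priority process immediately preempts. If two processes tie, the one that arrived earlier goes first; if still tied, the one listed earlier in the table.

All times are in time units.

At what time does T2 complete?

Schedule: | T1 0-2 | T3 2-3 | T1 3-4 | T2 4-7 | idle 7-8 | T4 8-11 |
Completion: T1=4  T2=7  T3=3  T4=11
Turnaround (C−A): T1=4  T2=3  T3=1  T4=3

7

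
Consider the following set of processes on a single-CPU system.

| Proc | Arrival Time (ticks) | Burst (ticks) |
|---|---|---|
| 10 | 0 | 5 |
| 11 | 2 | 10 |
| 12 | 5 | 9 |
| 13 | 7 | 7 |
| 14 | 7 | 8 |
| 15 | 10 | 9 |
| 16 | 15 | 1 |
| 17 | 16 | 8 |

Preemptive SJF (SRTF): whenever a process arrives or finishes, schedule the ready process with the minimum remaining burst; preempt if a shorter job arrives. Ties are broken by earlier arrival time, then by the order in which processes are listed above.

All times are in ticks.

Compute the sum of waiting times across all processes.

110

Schedule: | 10 0-5 | 12 5-14 | 13 14-15 | 16 15-16 | 13 16-22 | 14 22-30 | 17 30-38 | 15 38-47 | 11 47-57 |
Completion: 10=5  11=57  12=14  13=22  14=30  15=47  16=16  17=38
Turnaround (C−A): 10=5  11=55  12=9  13=15  14=23  15=37  16=1  17=22
Waiting = turnaround − burst: 10=0, 11=45, 12=0, 13=8, 14=15, 15=28, 16=0, 17=14
Total waiting = 0 + 45 + 0 + 8 + 15 + 28 + 0 + 14 = 110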